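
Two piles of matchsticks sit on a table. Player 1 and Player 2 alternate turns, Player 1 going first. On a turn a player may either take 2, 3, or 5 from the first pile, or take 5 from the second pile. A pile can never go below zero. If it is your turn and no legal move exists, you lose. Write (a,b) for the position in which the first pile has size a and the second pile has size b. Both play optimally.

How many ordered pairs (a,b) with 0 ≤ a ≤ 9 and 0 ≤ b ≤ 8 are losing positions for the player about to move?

32

Work bottom-up. With no move the player to move loses. Otherwise the position is W if at least one move leads to an L position for the opponent, and L if every move leads to a W.
Every move lowers a or b (never raises either), so fill the grid row by row in increasing a, and left to right within a row: each cell's successors are then already labelled.
      b=0  b=1  b=2  b=3  b=4  b=5  b=6  b=7  b=8
a=0:    L    L    L    L    L    W    W    W    W
a=1:    L    L    L    L    L    W    W    W    W
a=2:    W    W    W    W    W    L    L    L    L
a=3:    W    W    W    W    W    L    L    L    L
a=4:    W    W    W    W    W    W    W    W    W
a=5:    W    W    W    W    W    W    W    W    W
a=6:    W    W    W    W    W    W    W    W    W
a=7:    L    L    L    L    L    W    W    W    W
a=8:    L    L    L    L    L    W    W    W    W
a=9:    W    W    W    W    W    L    L    L    L
Cells with no legal move (terminal, hence L): (0,0), (0,1), (0,2), (0,3), (0,4), (1,0), (1,1), (1,2), (1,3), (1,4).
The remaining L cells, each justified by listing all of its moves:
(2,5): only reaches (0,5)(W), (2,0)(W), all W → L
(2,6): only reaches (0,6)(W), (2,1)(W), all W → L
(2,7): only reaches (0,7)(W), (2,2)(W), all W → L
(2,8): only reaches (0,8)(W), (2,3)(W), all W → L
(3,5): only reaches (1,5)(W), (0,5)(W), (3,0)(W), all W → L
(3,6): only reaches (1,6)(W), (0,6)(W), (3,1)(W), all W → L
(3,7): only reaches (1,7)(W), (0,7)(W), (3,2)(W), all W → L
(3,8): only reaches (1,8)(W), (0,8)(W), (3,3)(W), all W → L
(7,0): only reaches (5,0)(W), (4,0)(W), (2,0)(W), all W → L
(7,1): only reaches (5,1)(W), (4,1)(W), (2,1)(W), all W → L
(7,2): only reaches (5,2)(W), (4,2)(W), (2,2)(W), all W → L
(7,3): only reaches (5,3)(W), (4,3)(W), (2,3)(W), all W → L
(7,4): only reaches (5,4)(W), (4,4)(W), (2,4)(W), all W → L
(8,0): only reaches (6,0)(W), (5,0)(W), (3,0)(W), all W → L
(8,1): only reaches (6,1)(W), (5,1)(W), (3,1)(W), all W → L
(8,2): only reaches (6,2)(W), (5,2)(W), (3,2)(W), all W → L
(8,3): only reaches (6,3)(W), (5,3)(W), (3,3)(W), all W → L
(8,4): only reaches (6,4)(W), (5,4)(W), (3,4)(W), all W → L
(9,5): only reaches (7,5)(W), (6,5)(W), (4,5)(W), (9,0)(W), all W → L
(9,6): only reaches (7,6)(W), (6,6)(W), (4,6)(W), (9,1)(W), all W → L
(9,7): only reaches (7,7)(W), (6,7)(W), (4,7)(W), (9,2)(W), all W → L
(9,8): only reaches (7,8)(W), (6,8)(W), (4,8)(W), (9,3)(W), all W → L
Every other cell has at least one move into one of the L cells above, so it is W.
L cells per row: a=0: 5, a=1: 5, a=2: 4, a=3: 4, a=4: 0, a=5: 0, a=6: 0, a=7: 5, a=8: 5, a=9: 4; total 32.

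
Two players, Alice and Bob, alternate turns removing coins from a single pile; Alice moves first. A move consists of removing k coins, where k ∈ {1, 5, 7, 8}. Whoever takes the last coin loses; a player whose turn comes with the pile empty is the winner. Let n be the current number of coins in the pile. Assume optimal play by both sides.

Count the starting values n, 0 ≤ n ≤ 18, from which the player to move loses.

Classify positions by backward induction: terminal positions (no move available) are W. From any other position, the mover wins iff some move reaches an L.
n=0: no move; the opponent has just taken the last coin and therefore loses → W
n=1: L (sole option 0(W) is W)
n=2: W (go to 1, an L position)
n=3: L (sole option 2(W) is W)
n=4: W (go to 3, an L position)
n=5: L (options 4(W), 0(W) are all W)
n=6: W (go to 5, an L position)
n=7: L (options 6(W), 2(W), 0(W) are all W)
n=8: W (go to 7, an L position)
n=9: W (go to 1, an L position)
n=10: W (go to 5, an L position)
n=11: W (go to 3, an L position)
n=12: W (go to 7, an L position)
n=13: W (go to 5, an L position)
n=14: W (go to 7, an L position)
n=15: W (go to 7, an L position)
n=16: L (options 15(W), 11(W), 9(W), 8(W) are all W)
n=17: W (go to 16, an L position)
n=18: L (options 17(W), 13(W), 11(W), 10(W) are all W)
L entries with 0 ≤ n ≤ 18: n = 1, 3, 5, 7, 16, 18; that makes 6.

6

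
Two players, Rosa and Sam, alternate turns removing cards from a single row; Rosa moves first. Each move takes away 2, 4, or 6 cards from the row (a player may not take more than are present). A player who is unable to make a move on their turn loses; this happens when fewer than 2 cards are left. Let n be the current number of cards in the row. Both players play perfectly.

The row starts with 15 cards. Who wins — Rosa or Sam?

Rosa wins.

Label each position W (a win for the player to move) or L (a loss). A position with no legal move is L; any other position is W exactly when some move reaches an L, and L when every move reaches a W.
n=0: no move → L
n=1: no move → L
n=2: →0(L), so W
n=3: →1(L), so W
n=4: →0(L), so W
n=5: →1(L), so W
n=6: →0(L), so W
n=7: →1(L), so W
n=8: →6(W), 4(W), 2(W) — all W, so L
n=9: →7(W), 5(W), 3(W) — all W, so L
n=10: →8(L), so W
n=11: →9(L), so W
n=12: →8(L), so W
n=13: →9(L), so W
n=14: →8(L), so W
n=15: →9(L), so W
From 15 Rosa can remove 6, leaving 9, reaching an L position.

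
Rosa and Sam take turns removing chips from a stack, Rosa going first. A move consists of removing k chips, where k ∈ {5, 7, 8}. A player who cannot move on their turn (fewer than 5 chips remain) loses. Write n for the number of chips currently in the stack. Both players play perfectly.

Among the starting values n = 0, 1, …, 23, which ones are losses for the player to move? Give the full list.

0, 1, 2, 3, 4, 13, 14, 15, 16, 17

Classify positions by backward induction: terminal positions (no move available) are L. From any other position, the mover wins iff some move reaches an L.
n=0: no move → L
n=1: no move → L
n=2: no move → L
n=3: no move → L
n=4: no move → L
n=5: can move to 0, which is L ⇒ W
n=6: can move to 1, which is L ⇒ W
n=7: can move to 2, which is L ⇒ W
n=8: can move to 3, which is L ⇒ W
n=9: can move to 4, which is L ⇒ W
n=10: can move to 3, which is L ⇒ W
n=11: can move to 4, which is L ⇒ W
n=12: can move to 4, which is L ⇒ W
n=13: moves to 8(W), 6(W), 5(W); every one is W ⇒ L
n=14: moves to 9(W), 7(W), 6(W); every one is W ⇒ L
n=15: moves to 10(W), 8(W), 7(W); every one is W ⇒ L
n=16: moves to 11(W), 9(W), 8(W); every one is W ⇒ L
n=17: moves to 12(W), 10(W), 9(W); every one is W ⇒ L
n=18: can move to 13, which is L ⇒ W
n=19: can move to 14, which is L ⇒ W
n=20: can move to 15, which is L ⇒ W
n=21: can move to 16, which is L ⇒ W
n=22: can move to 17, which is L ⇒ W
n=23: can move to 16, which is L ⇒ W
Reading off the rows marked L gives the requested list; there are 10 such values of n.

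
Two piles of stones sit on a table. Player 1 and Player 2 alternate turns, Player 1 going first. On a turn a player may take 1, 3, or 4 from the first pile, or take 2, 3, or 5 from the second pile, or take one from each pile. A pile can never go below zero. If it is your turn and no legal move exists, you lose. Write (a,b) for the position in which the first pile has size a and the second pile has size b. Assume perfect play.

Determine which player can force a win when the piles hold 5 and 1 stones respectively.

Compute win/loss labels from the base case upward. A position with no move is L. Any other position is W if it can reach an L in one move, else L.
No move ever increases a pile, so every position that can arise here has a ≤ 5 and b ≤ 1; it is enough to label the cells with 0 ≤ a ≤ 5 and 0 ≤ b ≤ 1.
Every move lowers a or b (never raises either), so fill the grid row by row in increasing a, and left to right within a row: each cell's successors are then already labelled.
      b=0  b=1
a=0:    L    L
a=1:    W    W
a=2:    L    L
a=3:    W    W
a=4:    W    W
a=5:    W    W
Cells with no legal move (terminal, hence L): (0,0), (0,1).
The remaining L cells, each justified by listing all of its moves:
(2,0): L (sole option (1,0)(W) is W)
(2,1): L (options (1,1)(W), (1,0)(W) are all W)
Every other cell has at least one move into one of the L cells above, so it is W.
From (5,1) Player 1 can move to (2,1), reaching an L position.

Player 1 wins.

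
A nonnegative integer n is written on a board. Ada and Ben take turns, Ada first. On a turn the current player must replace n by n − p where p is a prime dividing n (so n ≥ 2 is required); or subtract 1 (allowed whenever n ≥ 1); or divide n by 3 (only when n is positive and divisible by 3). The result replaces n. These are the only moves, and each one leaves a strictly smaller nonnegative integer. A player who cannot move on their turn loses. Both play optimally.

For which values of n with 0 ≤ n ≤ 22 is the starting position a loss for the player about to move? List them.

0, 4, 8, 14, 18, 22

Positions with no move are L. A position that does have a move is losing for the player to move precisely when every available move leads to a winning position for the opponent. Fill in the labels:
n=0: no move → L
n=1: can move to 0, which is L ⇒ W
n=2: can move to 0, which is L ⇒ W
n=3: can move to 0, which is L ⇒ W
n=4: moves to 2(W), 3(W); every one is W ⇒ L
n=5: can move to 0, which is L ⇒ W
n=6: can move to 4, which is L ⇒ W
n=7: can move to 0, which is L ⇒ W
n=8: moves to 6(W), 7(W); every one is W ⇒ L
n=9: can move to 8, which is L ⇒ W
n=10: can move to 8, which is L ⇒ W
n=11: can move to 0, which is L ⇒ W
n=12: can move to 4, which is L ⇒ W
n=13: can move to 0, which is L ⇒ W
n=14: moves to 7(W), 12(W), 13(W); every one is W ⇒ L
n=15: can move to 14, which is L ⇒ W
n=16: can move to 14, which is L ⇒ W
n=17: can move to 0, which is L ⇒ W
n=18: moves to 6(W), 15(W), 16(W), 17(W); every one is W ⇒ L
n=19: can move to 0, which is L ⇒ W
n=20: can move to 18, which is L ⇒ W
n=21: can move to 14, which is L ⇒ W
n=22: moves to 11(W), 20(W), 21(W); every one is W ⇒ L
Reading off the rows marked L gives the requested list; there are 6 such values of n.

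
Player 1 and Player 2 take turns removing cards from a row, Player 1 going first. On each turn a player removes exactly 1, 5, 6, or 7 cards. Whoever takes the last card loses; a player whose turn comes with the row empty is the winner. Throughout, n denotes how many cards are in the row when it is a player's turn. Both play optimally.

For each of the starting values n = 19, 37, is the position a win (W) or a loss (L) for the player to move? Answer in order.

Label each position W (a win for the player to move) or L (a loss). A position with no legal move is W; any other position is W exactly when some move reaches an L, and L when every move reaches a W.
n=0: no move; the opponent has just taken the last card and therefore loses → W
n=1: L (sole option 0(W) is W)
n=2: W (go to 1, an L position)
n=3: L (sole option 2(W) is W)
n=4: W (go to 3, an L position)
n=5: L (options 4(W), 0(W) are all W)
n=6: W (go to 5, an L position)
n=7: W (go to 1, an L position)
n=8: W (go to 3, an L position)
n=9: W (go to 3, an L position)
n=10: W (go to 5, an L position)
n=11: W (go to 5, an L position)
n=12: W (go to 5, an L position)
n=13: L (options 12(W), 8(W), 7(W), 6(W) are all W)
n=14: W (go to 13, an L position)
n=15: L (options 14(W), 10(W), 9(W), 8(W) are all W)
n=16: W (go to 15, an L position)
n=17: L (options 16(W), 12(W), 11(W), 10(W) are all W)
n=18: W (go to 17, an L position)
n=19: W (go to 13, an L position)
n=20: W (go to 15, an L position)
n=21: W (go to 15, an L position)
n=22: W (go to 17, an L position)
n=23: W (go to 17, an L position)
n=24: W (go to 17, an L position)
n=25: L (options 24(W), 20(W), 19(W), 18(W) are all W)
n=26: W (go to 25, an L position)
n=27: L (options 26(W), 22(W), 21(W), 20(W) are all W)
n=28: W (go to 27, an L position)
n=29: L (options 28(W), 24(W), 23(W), 22(W) are all W)
n=30: W (go to 29, an L position)
n=31: W (go to 25, an L position)
n=32: W (go to 27, an L position)
n=33: W (go to 27, an L position)
n=34: W (go to 29, an L position)
n=35: W (go to 29, an L position)
n=36: W (go to 29, an L position)
n=37: L (options 36(W), 32(W), 31(W), 30(W) are all W)

19: W, 37: L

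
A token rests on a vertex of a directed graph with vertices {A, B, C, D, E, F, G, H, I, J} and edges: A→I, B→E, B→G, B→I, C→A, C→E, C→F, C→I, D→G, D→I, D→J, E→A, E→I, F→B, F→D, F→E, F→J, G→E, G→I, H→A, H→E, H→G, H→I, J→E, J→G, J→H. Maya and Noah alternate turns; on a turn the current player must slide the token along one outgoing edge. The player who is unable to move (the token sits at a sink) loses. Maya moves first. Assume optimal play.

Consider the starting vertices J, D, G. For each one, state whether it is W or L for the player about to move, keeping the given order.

J: L, D: W, G: W

Build the W/L table. Terminal = L. A non-terminal position is W if it has a move to some L; otherwise it is L.
Every edge goes from a vertex to one that appears earlier in the order I, A, E, G, H, J, B, D, F, C, so processing vertices in that order labels each vertex after all of its successors.
I: no outgoing edge → L
A: →I(L), so W
E: →I(L), so W
G: →I(L), so W
H: →I(L), so W
J: →H(W), G(W), E(W) — all W, so L
B: →I(L), so W
D: →J(L), so W
F: →J(L), so W
C: →I(L), so W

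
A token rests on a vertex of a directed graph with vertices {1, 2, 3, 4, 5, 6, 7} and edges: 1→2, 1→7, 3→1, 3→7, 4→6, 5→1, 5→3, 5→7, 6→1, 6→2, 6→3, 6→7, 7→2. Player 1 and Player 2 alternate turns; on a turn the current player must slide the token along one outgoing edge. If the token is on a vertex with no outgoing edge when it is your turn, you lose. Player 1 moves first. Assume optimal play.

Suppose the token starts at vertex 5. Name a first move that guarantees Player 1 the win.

Classify positions by backward induction: terminal positions (no move available) are L. From any other position, the mover wins iff some move reaches an L.
Every edge goes from a vertex to one that appears earlier in the order 2, 7, 1, 3, 5, 6, 4, so processing vertices in that order labels each vertex after all of its successors.
2: no outgoing edge → L
7: W (go to 2, an L position)
1: W (go to 2, an L position)
3: L (options 1(W), 7(W) are all W)
5: W (go to 3, an L position)
6: W (go to 3, an L position)
4: L (sole option 6(W) is W)
From 5, the L positions reachable in one move are: 3.

Move to 3.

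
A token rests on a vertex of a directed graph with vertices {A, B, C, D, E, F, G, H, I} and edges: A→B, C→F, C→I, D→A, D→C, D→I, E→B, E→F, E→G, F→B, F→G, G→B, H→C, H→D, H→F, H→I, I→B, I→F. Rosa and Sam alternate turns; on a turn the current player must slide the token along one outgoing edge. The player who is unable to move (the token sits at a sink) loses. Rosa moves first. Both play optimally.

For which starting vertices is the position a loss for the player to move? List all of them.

Build the W/L table. Terminal = L. A non-terminal position is W if it has a move to some L; otherwise it is L.
Every edge goes from a vertex to one that appears earlier in the order B, G, F, I, E, A, C, D, H, so processing vertices in that order labels each vertex after all of its successors.
B: no outgoing edge → L
G: can move to B, which is L ⇒ W
F: can move to B, which is L ⇒ W
I: can move to B, which is L ⇒ W
E: can move to B, which is L ⇒ W
A: can move to B, which is L ⇒ W
C: moves to I(W), F(W); every one is W ⇒ L
D: can move to C, which is L ⇒ W
H: can move to C, which is L ⇒ W
Reading off the rows marked L gives the requested list; there are 2 such vertices.

B, C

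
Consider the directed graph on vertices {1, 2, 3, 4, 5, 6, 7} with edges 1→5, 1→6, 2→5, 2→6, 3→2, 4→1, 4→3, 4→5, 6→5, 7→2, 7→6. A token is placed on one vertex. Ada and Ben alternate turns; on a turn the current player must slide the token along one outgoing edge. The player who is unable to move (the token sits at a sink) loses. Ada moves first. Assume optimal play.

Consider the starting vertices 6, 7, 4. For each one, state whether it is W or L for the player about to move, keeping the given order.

Work bottom-up. With no move the player to move loses. Otherwise the position is W if at least one move leads to an L position for the opponent, and L if every move leads to a W.
Every edge goes from a vertex to one that appears earlier in the order 5, 6, 2, 3, 7, 1, 4, so processing vertices in that order labels each vertex after all of its successors.
5: no outgoing edge → L
6: W (go to 5, an L position)
2: W (go to 5, an L position)
3: L (sole option 2(W) is W)
7: L (options 2(W), 6(W) are all W)
1: W (go to 5, an L position)
4: W (go to 3, an L position)

6: W, 7: L, 4: W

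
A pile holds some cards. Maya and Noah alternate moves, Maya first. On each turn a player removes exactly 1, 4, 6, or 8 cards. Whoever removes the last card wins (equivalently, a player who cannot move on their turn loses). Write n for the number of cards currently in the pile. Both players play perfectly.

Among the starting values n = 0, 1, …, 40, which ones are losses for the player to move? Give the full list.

Compute win/loss labels from the base case upward. A position with no move is L. Any other position is W if it can reach an L in one move, else L.
n=0: no move → L
n=1: can move to 0, which is L ⇒ W
n=2: the only move is to 1(W), a W ⇒ L
n=3: can move to 2, which is L ⇒ W
n=4: can move to 0, which is L ⇒ W
n=5: moves to 4(W), 1(W); every one is W ⇒ L
n=6: can move to 5, which is L ⇒ W
n=7: moves to 6(W), 3(W), 1(W); every one is W ⇒ L
n=8: can move to 7, which is L ⇒ W
n=9: can move to 5, which is L ⇒ W
n=10: can move to 2, which is L ⇒ W
n=11: can move to 7, which is L ⇒ W
n=12: moves to 11(W), 8(W), 6(W), 4(W); every one is W ⇒ L
n=13: can move to 12, which is L ⇒ W
n=14: moves to 13(W), 10(W), 8(W), 6(W); every one is W ⇒ L
n=15: can move to 14, which is L ⇒ W
n=16: can move to 12, which is L ⇒ W
n=17: moves to 16(W), 13(W), 11(W), 9(W); every one is W ⇒ L
n=18: can move to 17, which is L ⇒ W
n=19: moves to 18(W), 15(W), 13(W), 11(W); every one is W ⇒ L
n=20: can move to 19, which is L ⇒ W
n=21: can move to 17, which is L ⇒ W
n=22: can move to 14, which is L ⇒ W
n=23: can move to 19, which is L ⇒ W
n=24: moves to 23(W), 20(W), 18(W), 16(W); every one is W ⇒ L
n=25: can move to 24, which is L ⇒ W
n=26: moves to 25(W), 22(W), 20(W), 18(W); every one is W ⇒ L
n=27: can move to 26, which is L ⇒ W
n=28: can move to 24, which is L ⇒ W
n=29: moves to 28(W), 25(W), 23(W), 21(W); every one is W ⇒ L
n=30: can move to 29, which is L ⇒ W
n=31: moves to 30(W), 27(W), 25(W), 23(W); every one is W ⇒ L
n=32: can move to 31, which is L ⇒ W
n=33: can move to 29, which is L ⇒ W
n=34: can move to 26, which is L ⇒ W
n=35: can move to 31, which is L ⇒ W
n=36: moves to 35(W), 32(W), 30(W), 28(W); every one is W ⇒ L
n=37: can move to 36, which is L ⇒ W
n=38: moves to 37(W), 34(W), 32(W), 30(W); every one is W ⇒ L
n=39: can move to 38, which is L ⇒ W
n=40: can move to 36, which is L ⇒ W
The losing starting values of n are exactly the entries labelled L in this table (14 of them).

0, 2, 5, 7, 12, 14, 17, 19, 24, 26, 29, 31, 36, 38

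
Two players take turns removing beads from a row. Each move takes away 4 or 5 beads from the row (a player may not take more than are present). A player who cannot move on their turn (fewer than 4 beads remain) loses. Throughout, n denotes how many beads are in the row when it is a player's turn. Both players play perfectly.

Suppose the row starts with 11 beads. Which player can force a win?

The second player wins.

Classify positions by backward induction: terminal positions (no move available) are L. From any other position, the mover wins iff some move reaches an L.
n=0: no move → L
n=1: no move → L
n=2: no move → L
n=3: no move → L
n=4: reaches L-position 0 → W
n=5: reaches L-position 1 → W
n=6: reaches L-position 2 → W
n=7: reaches L-position 3 → W
n=8: reaches L-position 3 → W
n=9: only reaches 5(W), 4(W), all W → L
n=10: only reaches 6(W), 5(W), all W → L
n=11: only reaches 7(W), 6(W), all W → L
The starting position 11 is L: whatever the player to move does, the opponent receives a W position.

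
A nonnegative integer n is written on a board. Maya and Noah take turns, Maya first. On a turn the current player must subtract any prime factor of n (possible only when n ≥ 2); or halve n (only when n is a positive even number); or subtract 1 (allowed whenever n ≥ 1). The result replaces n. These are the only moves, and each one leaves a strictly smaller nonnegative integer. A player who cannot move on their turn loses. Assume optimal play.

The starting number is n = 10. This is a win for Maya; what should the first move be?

Work bottom-up. With no move the player to move loses. Otherwise the position is W if at least one move leads to an L position for the opponent, and L if every move leads to a W.
n=0: no move → L
n=1: W (go to 0, an L position)
n=2: W (go to 0, an L position)
n=3: W (go to 0, an L position)
n=4: L (options 2(W), 3(W) are all W)
n=5: W (go to 0, an L position)
n=6: W (go to 4, an L position)
n=7: W (go to 0, an L position)
n=8: W (go to 4, an L position)
n=9: L (options 6(W), 8(W) are all W)
n=10: W (go to 9, an L position)
From 10, the L positions reachable in one move are: 9.

Move to 9.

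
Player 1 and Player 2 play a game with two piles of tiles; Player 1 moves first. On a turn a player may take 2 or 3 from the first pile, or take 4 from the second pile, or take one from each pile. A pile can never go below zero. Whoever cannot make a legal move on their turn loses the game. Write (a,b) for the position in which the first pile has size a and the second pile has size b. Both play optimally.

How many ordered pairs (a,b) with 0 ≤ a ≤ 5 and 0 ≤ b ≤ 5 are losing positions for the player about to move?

Classify positions by backward induction: terminal positions (no move available) are L. From any other position, the mover wins iff some move reaches an L.
Every move lowers a or b (never raises either), so fill the grid row by row in increasing a, and left to right within a row: each cell's successors are then already labelled.
      b=0  b=1  b=2  b=3  b=4  b=5
a=0:    L    L    L    L    W    W
a=1:    L    W    W    W    W    L
a=2:    W    W    W    W    L    L
a=3:    W    W    W    W    L    W
a=4:    W    L    L    L    W    W
a=5:    L    L    W    W    W    W
Cells with no legal move (terminal, hence L): (0,0), (0,1), (0,2), (0,3), (1,0).
The remaining L cells, each justified by listing all of its moves:
(1,5): only reaches (1,1)(W), (0,4)(W), all W → L
(2,4): only reaches (0,4)(W), (2,0)(W), (1,3)(W), all W → L
(2,5): only reaches (0,5)(W), (2,1)(W), (1,4)(W), all W → L
(3,4): only reaches (1,4)(W), (0,4)(W), (3,0)(W), (2,3)(W), all W → L
(4,1): only reaches (2,1)(W), (1,1)(W), (3,0)(W), all W → L
(4,2): only reaches (2,2)(W), (1,2)(W), (3,1)(W), all W → L
(4,3): only reaches (2,3)(W), (1,3)(W), (3,2)(W), all W → L
(5,0): only reaches (3,0)(W), (2,0)(W), all W → L
(5,1): only reaches (3,1)(W), (2,1)(W), (4,0)(W), all W → L
Every other cell has at least one move into one of the L cells above, so it is W.
L cells per row: a=0: 4, a=1: 2, a=2: 2, a=3: 1, a=4: 3, a=5: 2; total 14.

14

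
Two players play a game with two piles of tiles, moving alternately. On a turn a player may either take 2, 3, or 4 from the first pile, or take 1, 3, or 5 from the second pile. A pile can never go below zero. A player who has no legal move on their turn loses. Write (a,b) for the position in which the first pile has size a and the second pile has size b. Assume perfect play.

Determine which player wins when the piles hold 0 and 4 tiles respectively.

The second player wins.

Positions with no move are L. A position that does have a move is losing for the player to move precisely when every available move leads to a winning position for the opponent. Fill in the labels:
No move ever increases a pile, so every position that can arise here has a ≤ 0 and b ≤ 4; it is enough to label the cells with 0 ≤ a ≤ 0 and 0 ≤ b ≤ 4.
Every move lowers a or b (never raises either), so fill the grid row by row in increasing a, and left to right within a row: each cell's successors are then already labelled.
      b=0  b=1  b=2  b=3  b=4
a=0:    L    W    L    W    L
Cells with no legal move (terminal, hence L): (0,0).
The remaining L cells, each justified by listing all of its moves:
(0,2): →(0,1)(W) only, which is W, so L
(0,4): →(0,3)(W), (0,1)(W) — all W, so L
Every other cell has at least one move into one of the L cells above, so it is W.
The starting position (0,4) is L: whatever the player to move does, the opponent receives a W position.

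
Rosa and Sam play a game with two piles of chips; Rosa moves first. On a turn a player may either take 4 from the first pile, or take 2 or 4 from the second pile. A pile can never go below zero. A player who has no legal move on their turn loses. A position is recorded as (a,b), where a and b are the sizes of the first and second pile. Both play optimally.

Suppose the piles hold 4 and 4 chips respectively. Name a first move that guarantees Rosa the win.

Use the standard recursion: the mover loses at a terminal position; elsewhere, the mover wins exactly when some move hands the opponent an L position.
No move ever increases a pile, so every position that can arise here has a ≤ 4 and b ≤ 4; it is enough to label the cells with 0 ≤ a ≤ 4 and 0 ≤ b ≤ 4.
Every move lowers a or b (never raises either), so fill the grid row by row in increasing a, and left to right within a row: each cell's successors are then already labelled.
      b=0  b=1  b=2  b=3  b=4
a=0:    L    L    W    W    W
a=1:    L    L    W    W    W
a=2:    L    L    W    W    W
a=3:    L    L    W    W    W
a=4:    W    W    L    L    W
Cells with no legal move (terminal, hence L): (0,0), (0,1), (1,0), (1,1), (2,0), (2,1), (3,0), (3,1).
The remaining L cells, each justified by listing all of its moves:
(4,2): L (options (0,2)(W), (4,0)(W) are all W)
(4,3): L (options (0,3)(W), (4,1)(W) are all W)
Every other cell has at least one move into one of the L cells above, so it is W.
From (4,4), the L positions reachable in one move are: (4,2).

Move to (4,2).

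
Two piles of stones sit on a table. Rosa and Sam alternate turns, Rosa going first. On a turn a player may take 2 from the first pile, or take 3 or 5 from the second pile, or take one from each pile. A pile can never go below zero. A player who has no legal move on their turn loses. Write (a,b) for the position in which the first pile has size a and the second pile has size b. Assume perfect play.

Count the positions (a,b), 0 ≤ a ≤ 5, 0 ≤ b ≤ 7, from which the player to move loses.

17

Work bottom-up. With no move the player to move loses. Otherwise the position is W if at least one move leads to an L position for the opponent, and L if every move leads to a W.
Every move lowers a or b (never raises either), so fill the grid row by row in increasing a, and left to right within a row: each cell's successors are then already labelled.
      b=0  b=1  b=2  b=3  b=4  b=5  b=6  b=7
a=0:    L    L    L    W    W    W    W    W
a=1:    L    W    W    W    L    W    L    W
a=2:    W    W    W    L    L    W    W    W
a=3:    W    L    L    L    W    W    W    W
a=4:    L    L    W    W    W    W    W    L
a=5:    L    W    W    W    L    W    L    W
Cells with no legal move (terminal, hence L): (0,0), (0,1), (0,2), (1,0).
The remaining L cells, each justified by listing all of its moves:
(1,4): →(1,1)(W), (0,3)(W) — all W, so L
(1,6): →(1,3)(W), (1,1)(W), (0,5)(W) — all W, so L
(2,3): →(0,3)(W), (2,0)(W), (1,2)(W) — all W, so L
(2,4): →(0,4)(W), (2,1)(W), (1,3)(W) — all W, so L
(3,1): →(1,1)(W), (2,0)(W) — all W, so L
(3,2): →(1,2)(W), (2,1)(W) — all W, so L
(3,3): →(1,3)(W), (3,0)(W), (2,2)(W) — all W, so L
(4,0): →(2,0)(W) only, which is W, so L
(4,1): →(2,1)(W), (3,0)(W) — all W, so L
(4,7): →(2,7)(W), (4,4)(W), (4,2)(W), (3,6)(W) — all W, so L
(5,0): →(3,0)(W) only, which is W, so L
(5,4): →(3,4)(W), (5,1)(W), (4,3)(W) — all W, so L
(5,6): →(3,6)(W), (5,3)(W), (5,1)(W), (4,5)(W) — all W, so L
Every other cell has at least one move into one of the L cells above, so it is W.
L cells per row: a=0: 3, a=1: 3, a=2: 2, a=3: 3, a=4: 3, a=5: 3; total 17.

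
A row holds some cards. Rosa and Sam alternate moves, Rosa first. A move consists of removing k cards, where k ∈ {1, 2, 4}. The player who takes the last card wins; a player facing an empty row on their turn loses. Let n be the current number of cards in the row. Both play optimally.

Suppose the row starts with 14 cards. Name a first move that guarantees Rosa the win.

Build the W/L table. Terminal = L. A non-terminal position is W if it has a move to some L; otherwise it is L.
n=0: no move → L
n=1: W (go to 0, an L position)
n=2: W (go to 0, an L position)
n=3: L (options 2(W), 1(W) are all W)
n=4: W (go to 3, an L position)
n=5: W (go to 3, an L position)
n=6: L (options 5(W), 4(W), 2(W) are all W)
n=7: W (go to 6, an L position)
n=8: W (go to 6, an L position)
n=9: L (options 8(W), 7(W), 5(W) are all W)
n=10: W (go to 9, an L position)
n=11: W (go to 9, an L position)
n=12: L (options 11(W), 10(W), 8(W) are all W)
n=13: W (go to 12, an L position)
n=14: W (go to 12, an L position)
From 14, the L positions reachable in one move are: 12.

Remove 2, leaving 12.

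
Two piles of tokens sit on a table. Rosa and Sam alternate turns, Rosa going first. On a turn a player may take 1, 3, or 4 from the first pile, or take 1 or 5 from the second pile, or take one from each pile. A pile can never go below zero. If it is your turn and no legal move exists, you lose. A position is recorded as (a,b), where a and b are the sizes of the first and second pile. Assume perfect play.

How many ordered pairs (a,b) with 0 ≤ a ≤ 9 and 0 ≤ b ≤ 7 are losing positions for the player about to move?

21

Use the standard recursion: the mover loses at a terminal position; elsewhere, the mover wins exactly when some move hands the opponent an L position.
Every move lowers a or b (never raises either), so fill the grid row by row in increasing a, and left to right within a row: each cell's successors are then already labelled.
      b=0  b=1  b=2  b=3  b=4  b=5  b=6  b=7
a=0:    L    W    L    W    L    W    L    W
a=1:    W    W    W    W    W    W    W    W
a=2:    L    W    L    W    L    W    L    W
a=3:    W    W    W    W    W    W    W    W
a=4:    W    L    W    L    W    L    W    L
a=5:    W    W    W    W    W    W    W    W
a=6:    W    L    W    L    W    L    W    L
a=7:    L    W    W    W    W    W    W    W
a=8:    W    W    L    W    L    W    L    W
a=9:    L    W    W    W    W    W    W    W
Cells with no legal move (terminal, hence L): (0,0).
The remaining L cells, each justified by listing all of its moves:
(0,2): L (sole option (0,1)(W) is W)
(0,4): L (sole option (0,3)(W) is W)
(0,6): L (options (0,5)(W), (0,1)(W) are all W)
(2,0): L (sole option (1,0)(W) is W)
(2,2): L (options (1,2)(W), (2,1)(W), (1,1)(W) are all W)
(2,4): L (options (1,4)(W), (2,3)(W), (1,3)(W) are all W)
(2,6): L (options (1,6)(W), (2,5)(W), (2,1)(W), (1,5)(W) are all W)
(4,1): L (options (3,1)(W), (1,1)(W), (0,1)(W), (4,0)(W), (3,0)(W) are all W)
(4,3): L (options (3,3)(W), (1,3)(W), (0,3)(W), (4,2)(W), (3,2)(W) are all W)
(4,5): L (options (3,5)(W), (1,5)(W), (0,5)(W), (4,4)(W), (4,0)(W), (3,4)(W) are all W)
(4,7): L (options (3,7)(W), (1,7)(W), (0,7)(W), (4,6)(W), (4,2)(W), (3,6)(W) are all W)
(6,1): L (options (5,1)(W), (3,1)(W), (2,1)(W), (6,0)(W), (5,0)(W) are all W)
(6,3): L (options (5,3)(W), (3,3)(W), (2,3)(W), (6,2)(W), (5,2)(W) are all W)
(6,5): L (options (5,5)(W), (3,5)(W), (2,5)(W), (6,4)(W), (6,0)(W), (5,4)(W) are all W)
(6,7): L (options (5,7)(W), (3,7)(W), (2,7)(W), (6,6)(W), (6,2)(W), (5,6)(W) are all W)
(7,0): L (options (6,0)(W), (4,0)(W), (3,0)(W) are all W)
(8,2): L (options (7,2)(W), (5,2)(W), (4,2)(W), (8,1)(W), (7,1)(W) are all W)
(8,4): L (options (7,4)(W), (5,4)(W), (4,4)(W), (8,3)(W), (7,3)(W) are all W)
(8,6): L (options (7,6)(W), (5,6)(W), (4,6)(W), (8,5)(W), (8,1)(W), (7,5)(W) are all W)
(9,0): L (options (8,0)(W), (6,0)(W), (5,0)(W) are all W)
Every other cell has at least one move into one of the L cells above, so it is W.
L cells per row: a=0: 4, a=1: 0, a=2: 4, a=3: 0, a=4: 4, a=5: 0, a=6: 4, a=7: 1, a=8: 3, a=9: 1; total 21.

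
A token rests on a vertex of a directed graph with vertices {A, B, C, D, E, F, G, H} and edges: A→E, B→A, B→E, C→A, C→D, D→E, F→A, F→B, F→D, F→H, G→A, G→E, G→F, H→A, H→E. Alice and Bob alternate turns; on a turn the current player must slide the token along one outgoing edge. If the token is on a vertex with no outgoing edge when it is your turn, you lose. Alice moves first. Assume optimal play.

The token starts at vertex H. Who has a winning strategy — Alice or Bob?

Alice wins.

Positions with no move are L. A position that does have a move is losing for the player to move precisely when every available move leads to a winning position for the opponent. Fill in the labels:
Every edge goes from a vertex to one that appears earlier in the order E, A, D, C, B, H, F, G, so processing vertices in that order labels each vertex after all of its successors.
E: no outgoing edge → L
A: can move to E, which is L ⇒ W
D: can move to E, which is L ⇒ W
C: moves to D(W), A(W); every one is W ⇒ L
B: can move to E, which is L ⇒ W
H: can move to E, which is L ⇒ W
F: moves to H(W), B(W), D(W), A(W); every one is W ⇒ L
G: can move to F, which is L ⇒ W
The starting position H is W: Alice should move to E, handing over an L position.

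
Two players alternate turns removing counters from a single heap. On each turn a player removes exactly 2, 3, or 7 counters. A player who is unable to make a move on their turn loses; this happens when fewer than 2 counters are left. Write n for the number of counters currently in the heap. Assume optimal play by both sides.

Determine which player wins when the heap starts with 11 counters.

The second player wins.

Compute win/loss labels from the base case upward. A position with no move is L. Any other position is W if it can reach an L in one move, else L.
n=0: no move → L
n=1: no move → L
n=2: can move to 0, which is L ⇒ W
n=3: can move to 1, which is L ⇒ W
n=4: can move to 1, which is L ⇒ W
n=5: moves to 3(W), 2(W); every one is W ⇒ L
n=6: moves to 4(W), 3(W); every one is W ⇒ L
n=7: can move to 5, which is L ⇒ W
n=8: can move to 6, which is L ⇒ W
n=9: can move to 6, which is L ⇒ W
n=10: moves to 8(W), 7(W), 3(W); every one is W ⇒ L
n=11: moves to 9(W), 8(W), 4(W); every one is W ⇒ L
The starting position 11 is L: whatever the player to move does, the opponent receives a W position.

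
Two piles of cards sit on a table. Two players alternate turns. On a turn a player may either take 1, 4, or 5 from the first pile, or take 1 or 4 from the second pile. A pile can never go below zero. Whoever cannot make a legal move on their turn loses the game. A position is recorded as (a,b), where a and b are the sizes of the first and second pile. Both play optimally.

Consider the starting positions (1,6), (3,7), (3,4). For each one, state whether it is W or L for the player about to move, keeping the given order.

Build the W/L table. Terminal = L. A non-terminal position is W if it has a move to some L; otherwise it is L.
No move ever increases a pile, so every position that can arise here has a ≤ 3 and b ≤ 7; it is enough to label the cells with 0 ≤ a ≤ 3 and 0 ≤ b ≤ 7.
Every move lowers a or b (never raises either), so fill the grid row by row in increasing a, and left to right within a row: each cell's successors are then already labelled.
      b=0  b=1  b=2  b=3  b=4  b=5  b=6  b=7
a=0:    L    W    L    W    W    L    W    L
a=1:    W    L    W    L    W    W    L    W
a=2:    L    W    L    W    W    L    W    L
a=3:    W    L    W    L    W    W    L    W
Cells with no legal move (terminal, hence L): (0,0).
The remaining L cells, each justified by listing all of its moves:
(0,2): only reaches (0,1)(W), which is W → L
(0,5): only reaches (0,4)(W), (0,1)(W), all W → L
(0,7): only reaches (0,6)(W), (0,3)(W), all W → L
(1,1): only reaches (0,1)(W), (1,0)(W), all W → L
(1,3): only reaches (0,3)(W), (1,2)(W), all W → L
(1,6): only reaches (0,6)(W), (1,5)(W), (1,2)(W), all W → L
(2,0): only reaches (1,0)(W), which is W → L
(2,2): only reaches (1,2)(W), (2,1)(W), all W → L
(2,5): only reaches (1,5)(W), (2,4)(W), (2,1)(W), all W → L
(2,7): only reaches (1,7)(W), (2,6)(W), (2,3)(W), all W → L
(3,1): only reaches (2,1)(W), (3,0)(W), all W → L
(3,3): only reaches (2,3)(W), (3,2)(W), all W → L
(3,6): only reaches (2,6)(W), (3,5)(W), (3,2)(W), all W → L
Every other cell has at least one move into one of the L cells above, so it is W.
(1,6): one of the L cells justified above, so L
(3,7): the move to (2,7) reaches an L cell, so W
(3,4): the move to (3,3) reaches an L cell, so W

(1,6): L, (3,7): W, (3,4): W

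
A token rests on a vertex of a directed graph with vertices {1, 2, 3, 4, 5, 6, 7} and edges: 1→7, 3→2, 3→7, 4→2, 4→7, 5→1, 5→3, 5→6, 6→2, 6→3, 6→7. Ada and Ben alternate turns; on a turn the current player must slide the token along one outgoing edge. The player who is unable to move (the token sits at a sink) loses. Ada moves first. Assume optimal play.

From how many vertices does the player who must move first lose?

Positions with no move are L. A position that does have a move is losing for the player to move precisely when every available move leads to a winning position for the opponent. Fill in the labels:
Every edge goes from a vertex to one that appears earlier in the order 2, 7, 4, 3, 1, 6, 5, so processing vertices in that order labels each vertex after all of its successors.
2: no outgoing edge → L
7: no outgoing edge → L
4: →7(L), so W
3: →7(L), so W
1: →7(L), so W
6: →7(L), so W
5: →6(W), 1(W), 3(W) — all W, so L
The L vertices are 2, 5, 7; that is 3 in all.

3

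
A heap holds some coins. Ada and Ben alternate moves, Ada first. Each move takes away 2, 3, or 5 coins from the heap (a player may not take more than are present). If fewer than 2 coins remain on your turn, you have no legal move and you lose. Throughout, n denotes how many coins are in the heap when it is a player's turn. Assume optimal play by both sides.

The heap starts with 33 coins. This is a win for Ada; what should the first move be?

Label each position W (a win for the player to move) or L (a loss). A position with no legal move is L; any other position is W exactly when some move reaches an L, and L when every move reaches a W.
n=0: no move → L
n=1: no move → L
n=2: can move to 0, which is L ⇒ W
n=3: can move to 1, which is L ⇒ W
n=4: can move to 1, which is L ⇒ W
n=5: can move to 0, which is L ⇒ W
n=6: can move to 1, which is L ⇒ W
n=7: moves to 5(W), 4(W), 2(W); every one is W ⇒ L
n=8: moves to 6(W), 5(W), 3(W); every one is W ⇒ L
n=9: can move to 7, which is L ⇒ W
n=10: can move to 8, which is L ⇒ W
n=11: can move to 8, which is L ⇒ W
n=12: can move to 7, which is L ⇒ W
n=13: can move to 8, which is L ⇒ W
n=14: moves to 12(W), 11(W), 9(W); every one is W ⇒ L
n=15: moves to 13(W), 12(W), 10(W); every one is W ⇒ L
n=16: can move to 14, which is L ⇒ W
n=17: can move to 15, which is L ⇒ W
n=18: can move to 15, which is L ⇒ W
n=19: can move to 14, which is L ⇒ W
n=20: can move to 15, which is L ⇒ W
n=21: moves to 19(W), 18(W), 16(W); every one is W ⇒ L
n=22: moves to 20(W), 19(W), 17(W); every one is W ⇒ L
n=23: can move to 21, which is L ⇒ W
n=24: can move to 22, which is L ⇒ W
n=25: can move to 22, which is L ⇒ W
n=26: can move to 21, which is L ⇒ W
n=27: can move to 22, which is L ⇒ W
n=28: moves to 26(W), 25(W), 23(W); every one is W ⇒ L
n=29: moves to 27(W), 26(W), 24(W); every one is W ⇒ L
n=30: can move to 28, which is L ⇒ W
n=31: can move to 29, which is L ⇒ W
n=32: can move to 29, which is L ⇒ W
n=33: can move to 28, which is L ⇒ W
From 33, the L positions reachable in one move are: 28.

Remove 5, leaving 28.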